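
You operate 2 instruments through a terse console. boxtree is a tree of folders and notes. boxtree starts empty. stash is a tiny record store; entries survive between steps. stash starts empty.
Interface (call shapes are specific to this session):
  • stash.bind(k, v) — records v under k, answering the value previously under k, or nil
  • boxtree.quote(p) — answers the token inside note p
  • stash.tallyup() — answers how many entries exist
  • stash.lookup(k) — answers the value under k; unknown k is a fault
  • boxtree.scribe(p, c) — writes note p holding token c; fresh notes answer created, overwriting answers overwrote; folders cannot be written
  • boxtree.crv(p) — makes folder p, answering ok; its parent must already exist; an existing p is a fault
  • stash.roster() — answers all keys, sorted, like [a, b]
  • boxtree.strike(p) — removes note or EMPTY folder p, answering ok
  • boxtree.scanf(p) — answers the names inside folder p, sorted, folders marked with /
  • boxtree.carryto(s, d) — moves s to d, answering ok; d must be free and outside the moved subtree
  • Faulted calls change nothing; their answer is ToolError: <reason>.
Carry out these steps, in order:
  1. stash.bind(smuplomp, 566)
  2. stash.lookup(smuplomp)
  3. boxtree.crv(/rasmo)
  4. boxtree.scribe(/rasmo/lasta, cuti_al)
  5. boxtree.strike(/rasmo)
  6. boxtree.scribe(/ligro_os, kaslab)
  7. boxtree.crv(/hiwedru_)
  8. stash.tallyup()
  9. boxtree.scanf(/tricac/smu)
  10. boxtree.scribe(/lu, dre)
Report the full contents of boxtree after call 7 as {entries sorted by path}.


I call stash.bind(k→smuplomp, v→566), and observe nil.
I use stash.lookup(k→smuplomp), yielding 566.
I invoke boxtree.crv(p→/rasmo), which returns ok.
I invoke boxtree.scribe(p→/rasmo/lasta, c→cuti_al), yielding created.
I try boxtree.strike(p→/rasmo), → ToolError: not empty.
I invoke boxtree.scribe(p→/ligro_os, c→kaslab): created.
Next I call boxtree.crv(p→/hiwedru_), and see ok.
I invoke stash.tallyup(), and see 1.
Calling boxtree.scanf(p→/tricac/smu), and get ToolError: not found.
I run boxtree.scribe(p→/lu, c→dre), yielding created.

Answer: {hiwedru_/, ligro_os=kaslab, rasmo/, rasmo/lasta=cuti_al}


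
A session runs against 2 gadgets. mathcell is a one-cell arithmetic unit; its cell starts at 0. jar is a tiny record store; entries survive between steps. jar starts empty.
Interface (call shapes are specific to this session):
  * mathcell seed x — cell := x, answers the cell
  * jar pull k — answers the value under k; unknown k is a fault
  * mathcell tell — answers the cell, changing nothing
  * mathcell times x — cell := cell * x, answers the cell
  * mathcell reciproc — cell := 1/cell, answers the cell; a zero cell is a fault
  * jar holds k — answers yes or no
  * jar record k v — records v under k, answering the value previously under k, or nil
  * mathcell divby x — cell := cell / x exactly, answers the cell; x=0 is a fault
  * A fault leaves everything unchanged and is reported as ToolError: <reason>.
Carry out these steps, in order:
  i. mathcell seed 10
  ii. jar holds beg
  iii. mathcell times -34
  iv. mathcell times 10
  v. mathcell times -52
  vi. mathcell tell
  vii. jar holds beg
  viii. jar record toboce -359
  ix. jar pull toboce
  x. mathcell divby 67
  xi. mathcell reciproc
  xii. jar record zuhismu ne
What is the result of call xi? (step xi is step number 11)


% mathcell seed 10
= 10
% jar holds beg
= no
% mathcell times -34
= -340
% mathcell times 10
= -3400
% mathcell times -52
= 176800
% mathcell tell
= 176800
% jar holds beg
= no
% jar record toboce -359
= nil
% jar pull toboce
= -359
% mathcell divby 67
= 176800/67
% mathcell reciproc
= 67/176800
% jar record zuhismu ne
= nil

Answer: 67/176800


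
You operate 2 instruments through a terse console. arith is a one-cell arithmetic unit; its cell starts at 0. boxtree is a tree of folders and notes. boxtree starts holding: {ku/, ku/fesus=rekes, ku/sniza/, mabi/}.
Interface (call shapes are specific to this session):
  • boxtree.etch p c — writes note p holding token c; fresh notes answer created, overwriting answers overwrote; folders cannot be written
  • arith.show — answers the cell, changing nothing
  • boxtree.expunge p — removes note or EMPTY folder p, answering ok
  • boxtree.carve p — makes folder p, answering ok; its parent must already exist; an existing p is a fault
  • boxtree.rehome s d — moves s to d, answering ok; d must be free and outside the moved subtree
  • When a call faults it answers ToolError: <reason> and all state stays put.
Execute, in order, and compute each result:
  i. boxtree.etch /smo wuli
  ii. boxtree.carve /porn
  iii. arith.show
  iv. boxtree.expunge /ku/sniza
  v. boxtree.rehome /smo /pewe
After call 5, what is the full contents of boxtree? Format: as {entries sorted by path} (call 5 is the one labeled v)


→ boxtree.etch(p: /smo, c: wuli)
← created
→ boxtree.carve(p: /porn)
← ok
→ arith.show()
← 0
→ boxtree.expunge(p: /ku/sniza)
← ok
→ boxtree.rehome(s: /smo, d: /pewe)
← ok

Answer: {ku/, ku/fesus=rekes, mabi/, pewe=wuli, porn/}


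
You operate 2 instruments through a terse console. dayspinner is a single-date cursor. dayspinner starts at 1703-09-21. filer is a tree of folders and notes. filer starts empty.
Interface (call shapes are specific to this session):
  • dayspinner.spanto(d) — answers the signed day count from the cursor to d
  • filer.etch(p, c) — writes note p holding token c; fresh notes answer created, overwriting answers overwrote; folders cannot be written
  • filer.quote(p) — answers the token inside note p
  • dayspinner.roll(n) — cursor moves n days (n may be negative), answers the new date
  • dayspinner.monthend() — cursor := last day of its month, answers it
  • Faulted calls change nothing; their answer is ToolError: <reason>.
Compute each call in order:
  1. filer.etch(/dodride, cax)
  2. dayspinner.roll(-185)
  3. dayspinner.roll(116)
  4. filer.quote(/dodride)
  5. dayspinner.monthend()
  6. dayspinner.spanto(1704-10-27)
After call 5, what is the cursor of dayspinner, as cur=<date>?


Answer: cur=1703-07-31

Derivation:
CALL etch[p→/dodride; c→cax]
RET  created
CALL roll[n→-185]
RET  1703-03-20
CALL roll[n→116]
RET  1703-07-14
CALL quote[p→/dodride]
RET  cax
CALL monthend[]
RET  1703-07-31
CALL spanto[d→1704-10-27]
RET  454


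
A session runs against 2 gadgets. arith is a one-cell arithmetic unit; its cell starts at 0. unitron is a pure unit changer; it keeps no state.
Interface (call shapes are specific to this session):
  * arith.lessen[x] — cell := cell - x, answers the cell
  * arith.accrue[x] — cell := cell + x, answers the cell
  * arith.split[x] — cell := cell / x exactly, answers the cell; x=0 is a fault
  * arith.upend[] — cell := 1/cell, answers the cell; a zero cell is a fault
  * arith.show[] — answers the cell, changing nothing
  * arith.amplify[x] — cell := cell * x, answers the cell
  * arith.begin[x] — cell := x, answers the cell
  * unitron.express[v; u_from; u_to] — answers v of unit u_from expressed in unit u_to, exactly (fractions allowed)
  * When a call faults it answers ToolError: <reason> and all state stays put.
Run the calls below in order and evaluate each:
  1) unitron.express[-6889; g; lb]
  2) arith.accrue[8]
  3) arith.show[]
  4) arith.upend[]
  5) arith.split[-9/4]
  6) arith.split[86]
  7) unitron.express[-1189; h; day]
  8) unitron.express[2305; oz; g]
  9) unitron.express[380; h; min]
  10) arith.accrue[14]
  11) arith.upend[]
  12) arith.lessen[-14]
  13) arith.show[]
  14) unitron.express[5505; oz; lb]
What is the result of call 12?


Answer: 304942/21671

Derivation:
Invoking express with v→-6889, u_from→g, u_to→lb, yielding -688900000/45359237.
Then accrue with x→8, — result: 8.
I invoke show(), — result: 8.
Then upend(): 1/8.
Then split with x→-9/4, giving -1/18.
I call split with x→86, — result: -1/1548.
Using express with v→-1189, u_from→h, u_to→day, which returns -1189/24.
I run express with v→2305, u_from→oz, u_to→g, → 20910608257/320000.
Using express with v→380, u_from→h, u_to→min, and get 22800.
Next I call accrue with x→14, and observe 21671/1548.
I invoke upend(), giving 1548/21671.
Invoking lessen with x→-14: 304942/21671.
I run show(), → 304942/21671.
I invoke express with v→5505, u_from→oz, u_to→lb, and observe 5505/16.


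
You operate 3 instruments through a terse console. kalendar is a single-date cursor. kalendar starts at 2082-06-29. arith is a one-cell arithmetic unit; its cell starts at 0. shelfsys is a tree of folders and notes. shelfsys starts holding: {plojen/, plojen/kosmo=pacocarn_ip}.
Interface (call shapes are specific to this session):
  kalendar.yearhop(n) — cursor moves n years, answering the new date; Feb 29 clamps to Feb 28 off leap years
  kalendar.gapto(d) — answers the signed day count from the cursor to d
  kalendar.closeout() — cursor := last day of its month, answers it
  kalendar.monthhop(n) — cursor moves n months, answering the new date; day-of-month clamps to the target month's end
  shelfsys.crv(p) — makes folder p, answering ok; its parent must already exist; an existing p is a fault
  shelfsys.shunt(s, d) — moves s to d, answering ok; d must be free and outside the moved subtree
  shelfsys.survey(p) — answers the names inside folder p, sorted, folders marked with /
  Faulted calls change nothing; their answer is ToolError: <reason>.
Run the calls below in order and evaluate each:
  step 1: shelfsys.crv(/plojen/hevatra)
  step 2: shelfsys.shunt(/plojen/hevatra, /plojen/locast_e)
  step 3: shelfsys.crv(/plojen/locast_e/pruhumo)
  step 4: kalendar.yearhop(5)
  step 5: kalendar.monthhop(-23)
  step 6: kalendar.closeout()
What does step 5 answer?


>>> shelfsys.crv p='/plojen/hevatra'
  ok
>>> shelfsys.shunt s='/plojen/hevatra' d='/plojen/locast_e'
  ok
>>> shelfsys.crv p='/plojen/locast_e/pruhumo'
  ok
>>> kalendar.yearhop n='5'
  2087-06-29
>>> kalendar.monthhop n='-23'
  2085-07-29
>>> kalendar.closeout
  2085-07-31

Answer: 2085-07-29


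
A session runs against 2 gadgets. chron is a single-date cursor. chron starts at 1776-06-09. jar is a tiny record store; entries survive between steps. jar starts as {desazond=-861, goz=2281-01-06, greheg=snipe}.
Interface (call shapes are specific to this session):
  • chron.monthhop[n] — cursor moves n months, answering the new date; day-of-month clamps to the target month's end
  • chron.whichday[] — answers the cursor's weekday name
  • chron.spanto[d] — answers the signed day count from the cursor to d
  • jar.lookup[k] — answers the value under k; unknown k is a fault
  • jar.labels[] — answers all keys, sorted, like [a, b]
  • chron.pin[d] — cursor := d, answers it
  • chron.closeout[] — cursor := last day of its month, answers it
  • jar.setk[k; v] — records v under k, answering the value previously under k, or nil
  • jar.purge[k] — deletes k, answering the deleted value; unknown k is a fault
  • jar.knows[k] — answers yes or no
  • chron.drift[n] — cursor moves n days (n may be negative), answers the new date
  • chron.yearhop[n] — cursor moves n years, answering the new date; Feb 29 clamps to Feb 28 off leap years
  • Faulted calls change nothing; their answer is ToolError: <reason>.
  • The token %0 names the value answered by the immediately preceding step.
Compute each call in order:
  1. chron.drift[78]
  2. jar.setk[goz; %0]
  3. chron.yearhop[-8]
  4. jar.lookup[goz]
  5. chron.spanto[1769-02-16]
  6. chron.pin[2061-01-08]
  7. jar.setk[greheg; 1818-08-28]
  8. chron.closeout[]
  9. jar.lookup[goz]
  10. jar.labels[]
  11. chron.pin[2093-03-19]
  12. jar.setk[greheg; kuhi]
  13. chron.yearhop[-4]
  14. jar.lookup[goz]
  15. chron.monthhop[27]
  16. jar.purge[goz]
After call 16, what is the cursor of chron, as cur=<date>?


Answer: cur=2091-06-19

Derivation:
Using drift with 78, and get 1776-08-26.
I call setk with goz, %0, — result: 2281-01-06.
I invoke yearhop with -8, and observe 1768-08-26.
Calling lookup with goz: 1776-08-26.
Next I call spanto with 1769-02-16, and observe 174.
Using pin with 2061-01-08, which returns 2061-01-08.
Calling setk with greheg, 1818-08-28, — result: snipe.
Invoking closeout(), which returns 2061-01-31.
I invoke lookup with goz, giving 1776-08-26.
Invoking labels, — result: [desazond, goz, greheg].
I call pin with 2093-03-19, yielding 2093-03-19.
I try setk with greheg, kuhi, → 1818-08-28.
I invoke yearhop with -4, — result: 2089-03-19.
Invoking lookup with goz, → 1776-08-26.
I invoke monthhop with 27: 2091-06-19.
I run purge with goz, yielding 1776-08-26.


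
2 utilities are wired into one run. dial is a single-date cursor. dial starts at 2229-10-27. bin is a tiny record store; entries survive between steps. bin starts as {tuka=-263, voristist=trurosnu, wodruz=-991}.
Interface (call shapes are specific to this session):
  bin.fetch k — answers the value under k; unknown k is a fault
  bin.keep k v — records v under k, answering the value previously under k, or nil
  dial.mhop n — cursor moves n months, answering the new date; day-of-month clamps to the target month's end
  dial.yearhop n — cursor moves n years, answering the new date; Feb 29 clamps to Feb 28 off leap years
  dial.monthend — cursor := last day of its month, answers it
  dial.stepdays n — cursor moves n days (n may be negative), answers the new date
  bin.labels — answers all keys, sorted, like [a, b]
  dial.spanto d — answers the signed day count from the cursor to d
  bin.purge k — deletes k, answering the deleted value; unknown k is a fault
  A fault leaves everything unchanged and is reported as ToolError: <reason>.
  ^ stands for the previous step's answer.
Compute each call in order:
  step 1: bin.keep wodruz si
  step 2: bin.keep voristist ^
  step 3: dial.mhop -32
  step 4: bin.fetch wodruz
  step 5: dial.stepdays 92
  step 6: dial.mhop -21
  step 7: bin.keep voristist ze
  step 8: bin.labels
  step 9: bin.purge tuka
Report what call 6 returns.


~$ bin.keep k: wodruz v: si
= -991
~$ bin.keep k: voristist v: ^
= trurosnu
~$ dial.mhop n: -32
= 2227-02-27
~$ bin.fetch k: wodruz
= si
~$ dial.stepdays n: 92
= 2227-05-30
~$ dial.mhop n: -21
= 2225-08-30
~$ bin.keep k: voristist v: ze
= -991
~$ bin.labels
= [tuka, voristist, wodruz]
~$ bin.purge k: tuka
= -263

Answer: 2225-08-30


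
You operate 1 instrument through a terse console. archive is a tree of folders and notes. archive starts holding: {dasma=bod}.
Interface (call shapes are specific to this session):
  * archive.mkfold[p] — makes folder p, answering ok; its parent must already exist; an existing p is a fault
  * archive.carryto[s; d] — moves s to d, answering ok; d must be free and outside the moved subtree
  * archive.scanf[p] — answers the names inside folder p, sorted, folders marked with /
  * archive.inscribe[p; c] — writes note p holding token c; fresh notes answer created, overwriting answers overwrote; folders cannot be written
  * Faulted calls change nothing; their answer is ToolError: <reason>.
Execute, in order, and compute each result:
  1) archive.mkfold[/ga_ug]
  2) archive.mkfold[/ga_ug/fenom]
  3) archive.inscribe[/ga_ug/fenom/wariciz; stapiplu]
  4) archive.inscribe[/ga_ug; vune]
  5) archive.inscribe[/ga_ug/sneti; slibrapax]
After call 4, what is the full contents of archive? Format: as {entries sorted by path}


% mkfold p: /ga_ug
[out] ok
% mkfold p: /ga_ug/fenom
[out] ok
% inscribe p: /ga_ug/fenom/wariciz c: stapiplu
[out] created
% inscribe p: /ga_ug c: vune
[out] ToolError: is a directory
% inscribe p: /ga_ug/sneti c: slibrapax
[out] created

Answer: {dasma=bod, ga_ug/, ga_ug/fenom/, ga_ug/fenom/wariciz=stapiplu}


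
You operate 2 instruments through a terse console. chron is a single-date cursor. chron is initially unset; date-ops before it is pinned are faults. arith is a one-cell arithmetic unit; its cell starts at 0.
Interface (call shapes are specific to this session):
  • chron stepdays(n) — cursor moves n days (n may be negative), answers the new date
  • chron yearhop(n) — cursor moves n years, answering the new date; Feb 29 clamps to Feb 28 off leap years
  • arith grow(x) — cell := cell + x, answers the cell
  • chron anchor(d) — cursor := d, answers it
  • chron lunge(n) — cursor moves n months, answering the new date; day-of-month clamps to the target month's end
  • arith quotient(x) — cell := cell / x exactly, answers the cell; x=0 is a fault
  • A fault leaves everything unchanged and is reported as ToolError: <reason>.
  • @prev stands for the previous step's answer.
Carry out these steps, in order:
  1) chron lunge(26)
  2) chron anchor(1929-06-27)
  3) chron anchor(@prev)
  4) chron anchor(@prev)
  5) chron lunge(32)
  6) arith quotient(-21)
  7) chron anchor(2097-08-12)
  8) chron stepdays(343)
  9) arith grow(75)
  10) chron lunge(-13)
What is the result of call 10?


I use chron lunge passing n→26, and observe ToolError: no date set.
I run chron anchor passing d→1929-06-27, — result: 1929-06-27.
I call chron anchor passing d→@prev, and observe 1929-06-27.
Invoking chron anchor passing d→@prev, → 1929-06-27.
I invoke chron lunge passing n→32, → 1932-02-27.
Calling arith quotient passing x→-21: 0.
I run chron anchor passing d→2097-08-12, → 2097-08-12.
I run chron stepdays passing n→343, giving 2098-07-21.
Now I run arith grow passing x→75, which returns 75.
I call chron lunge passing n→-13, giving 2097-06-21.

Answer: 2097-06-21


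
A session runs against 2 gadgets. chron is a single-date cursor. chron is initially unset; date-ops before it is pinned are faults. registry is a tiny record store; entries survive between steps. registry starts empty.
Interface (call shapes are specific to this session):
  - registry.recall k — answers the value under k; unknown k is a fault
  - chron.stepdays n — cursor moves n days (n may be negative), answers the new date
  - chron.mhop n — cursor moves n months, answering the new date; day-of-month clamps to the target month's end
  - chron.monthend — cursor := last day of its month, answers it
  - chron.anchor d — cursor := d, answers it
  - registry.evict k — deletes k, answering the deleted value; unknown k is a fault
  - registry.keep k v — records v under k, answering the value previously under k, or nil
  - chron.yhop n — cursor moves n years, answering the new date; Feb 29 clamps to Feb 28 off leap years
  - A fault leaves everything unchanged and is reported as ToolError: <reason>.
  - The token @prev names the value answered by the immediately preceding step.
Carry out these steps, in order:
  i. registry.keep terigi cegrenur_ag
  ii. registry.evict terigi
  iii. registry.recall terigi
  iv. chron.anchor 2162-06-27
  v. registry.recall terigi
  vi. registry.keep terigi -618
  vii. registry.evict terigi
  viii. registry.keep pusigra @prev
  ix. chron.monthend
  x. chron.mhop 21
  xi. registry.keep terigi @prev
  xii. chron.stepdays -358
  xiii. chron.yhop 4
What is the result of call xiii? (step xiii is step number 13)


// keep(terigi, cegrenur_ag) : nil
// evict(terigi) : cegrenur_ag
// recall(terigi) : ToolError: no such key terigi
// anchor(2162-06-27) : 2162-06-27
// recall(terigi) : ToolError: no such key terigi
// keep(terigi, -618) : nil
// evict(terigi) : -618
// keep(pusigra, @prev) : nil
// monthend() : 2162-06-30
// mhop(21) : 2164-03-30
// keep(terigi, @prev) : nil
// stepdays(-358) : 2163-04-07
// yhop(4) : 2167-04-07

Answer: 2167-04-07


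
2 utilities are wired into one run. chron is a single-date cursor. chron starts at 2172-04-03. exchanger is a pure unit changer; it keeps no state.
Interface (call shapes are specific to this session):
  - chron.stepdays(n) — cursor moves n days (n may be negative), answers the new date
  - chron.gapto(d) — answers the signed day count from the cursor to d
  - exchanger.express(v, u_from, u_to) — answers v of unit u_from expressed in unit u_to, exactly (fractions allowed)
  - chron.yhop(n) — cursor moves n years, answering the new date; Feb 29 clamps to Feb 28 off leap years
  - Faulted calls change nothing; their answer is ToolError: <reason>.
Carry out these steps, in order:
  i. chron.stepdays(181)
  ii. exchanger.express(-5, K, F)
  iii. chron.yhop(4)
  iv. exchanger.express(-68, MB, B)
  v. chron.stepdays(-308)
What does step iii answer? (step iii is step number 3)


Answer: 2176-10-01

Derivation:
>> chron.stepdays(181)
<< 2172-10-01
>> exchanger.express(-5, K, F)
<< -46867/100
>> chron.yhop(4)
<< 2176-10-01
>> exchanger.express(-68, MB, B)
<< -68000000
>> chron.stepdays(-308)
<< 2175-11-28


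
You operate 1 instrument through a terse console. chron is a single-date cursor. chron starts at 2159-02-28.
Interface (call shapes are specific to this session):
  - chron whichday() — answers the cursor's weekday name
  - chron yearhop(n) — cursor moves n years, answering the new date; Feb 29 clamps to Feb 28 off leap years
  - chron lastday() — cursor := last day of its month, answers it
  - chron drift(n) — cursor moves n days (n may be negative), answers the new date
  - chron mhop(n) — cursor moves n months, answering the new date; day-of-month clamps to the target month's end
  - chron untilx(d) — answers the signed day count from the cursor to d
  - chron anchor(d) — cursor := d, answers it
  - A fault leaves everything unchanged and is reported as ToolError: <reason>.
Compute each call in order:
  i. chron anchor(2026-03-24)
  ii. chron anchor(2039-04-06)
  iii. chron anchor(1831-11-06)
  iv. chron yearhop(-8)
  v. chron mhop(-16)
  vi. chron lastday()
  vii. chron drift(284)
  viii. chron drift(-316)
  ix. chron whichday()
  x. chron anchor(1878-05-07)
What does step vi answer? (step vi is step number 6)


==> chron anchor(d: 2026-03-24)
<== 2026-03-24
==> chron anchor(d: 2039-04-06)
<== 2039-04-06
==> chron anchor(d: 1831-11-06)
<== 1831-11-06
==> chron yearhop(n: -8)
<== 1823-11-06
==> chron mhop(n: -16)
<== 1822-07-06
==> chron lastday()
<== 1822-07-31
==> chron drift(n: 284)
<== 1823-05-11
==> chron drift(n: -316)
<== 1822-06-29
==> chron whichday()
<== Saturday
==> chron anchor(d: 1878-05-07)
<== 1878-05-07

Answer: 1822-07-31


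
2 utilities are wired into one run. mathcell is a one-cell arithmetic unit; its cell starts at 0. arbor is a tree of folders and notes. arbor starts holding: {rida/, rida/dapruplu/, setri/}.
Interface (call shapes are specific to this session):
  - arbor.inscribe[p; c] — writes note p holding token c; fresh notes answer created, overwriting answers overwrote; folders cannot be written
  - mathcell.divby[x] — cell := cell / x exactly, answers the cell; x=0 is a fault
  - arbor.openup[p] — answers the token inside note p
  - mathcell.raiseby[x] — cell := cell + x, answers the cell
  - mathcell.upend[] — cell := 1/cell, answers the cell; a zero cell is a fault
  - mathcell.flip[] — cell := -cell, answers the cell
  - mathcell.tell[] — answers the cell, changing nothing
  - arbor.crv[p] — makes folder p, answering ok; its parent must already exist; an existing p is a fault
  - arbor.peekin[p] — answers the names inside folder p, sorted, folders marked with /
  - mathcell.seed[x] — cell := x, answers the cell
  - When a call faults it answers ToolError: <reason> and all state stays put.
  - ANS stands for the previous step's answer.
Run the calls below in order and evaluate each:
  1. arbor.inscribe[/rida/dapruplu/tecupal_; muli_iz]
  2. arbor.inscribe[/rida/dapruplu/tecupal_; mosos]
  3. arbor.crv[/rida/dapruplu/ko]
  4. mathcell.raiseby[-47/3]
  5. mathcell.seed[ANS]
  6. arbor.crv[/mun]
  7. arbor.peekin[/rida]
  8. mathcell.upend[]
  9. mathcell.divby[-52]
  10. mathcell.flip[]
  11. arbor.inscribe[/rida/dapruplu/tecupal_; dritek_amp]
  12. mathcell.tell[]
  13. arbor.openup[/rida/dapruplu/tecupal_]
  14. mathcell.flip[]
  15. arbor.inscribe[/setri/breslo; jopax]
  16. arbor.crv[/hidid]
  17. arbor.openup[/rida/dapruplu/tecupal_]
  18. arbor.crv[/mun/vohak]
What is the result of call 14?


# inscribe(p→/rida/dapruplu/tecupal_, c→muli_iz) -> created
# inscribe(p→/rida/dapruplu/tecupal_, c→mosos) -> overwrote
# crv(p→/rida/dapruplu/ko) -> ok
# raiseby(x→-47/3) -> -47/3
# seed(x→ANS) -> -47/3
# crv(p→/mun) -> ok
# peekin(p→/rida) -> [dapruplu/]
# upend() -> -3/47
# divby(x→-52) -> 3/2444
# flip() -> -3/2444
# inscribe(p→/rida/dapruplu/tecupal_, c→dritek_amp) -> overwrote
# tell() -> -3/2444
# openup(p→/rida/dapruplu/tecupal_) -> dritek_amp
# flip() -> 3/2444
# inscribe(p→/setri/breslo, c→jopax) -> created
# crv(p→/hidid) -> ok
# openup(p→/rida/dapruplu/tecupal_) -> dritek_amp
# crv(p→/mun/vohak) -> ok

Answer: 3/2444


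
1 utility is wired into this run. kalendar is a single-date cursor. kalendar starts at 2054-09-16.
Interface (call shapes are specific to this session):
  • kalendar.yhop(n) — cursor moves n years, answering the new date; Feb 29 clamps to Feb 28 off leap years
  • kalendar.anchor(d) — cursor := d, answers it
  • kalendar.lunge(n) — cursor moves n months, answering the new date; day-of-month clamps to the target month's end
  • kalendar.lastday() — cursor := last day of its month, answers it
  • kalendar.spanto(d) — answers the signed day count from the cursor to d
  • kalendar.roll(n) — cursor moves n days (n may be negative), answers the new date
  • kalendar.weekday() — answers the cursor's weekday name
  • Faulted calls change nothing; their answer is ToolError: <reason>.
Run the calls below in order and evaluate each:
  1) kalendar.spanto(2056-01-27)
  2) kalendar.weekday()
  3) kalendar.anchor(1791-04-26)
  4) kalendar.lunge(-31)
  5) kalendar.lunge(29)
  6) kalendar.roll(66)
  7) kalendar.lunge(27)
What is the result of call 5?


Answer: 1791-02-26

Derivation:
;; kalendar.spanto(2056-01-27) -> 498
;; kalendar.weekday() -> Wednesday
;; kalendar.anchor(1791-04-26) -> 1791-04-26
;; kalendar.lunge(-31) -> 1788-09-26
;; kalendar.lunge(29) -> 1791-02-26
;; kalendar.roll(66) -> 1791-05-03
;; kalendar.lunge(27) -> 1793-08-03


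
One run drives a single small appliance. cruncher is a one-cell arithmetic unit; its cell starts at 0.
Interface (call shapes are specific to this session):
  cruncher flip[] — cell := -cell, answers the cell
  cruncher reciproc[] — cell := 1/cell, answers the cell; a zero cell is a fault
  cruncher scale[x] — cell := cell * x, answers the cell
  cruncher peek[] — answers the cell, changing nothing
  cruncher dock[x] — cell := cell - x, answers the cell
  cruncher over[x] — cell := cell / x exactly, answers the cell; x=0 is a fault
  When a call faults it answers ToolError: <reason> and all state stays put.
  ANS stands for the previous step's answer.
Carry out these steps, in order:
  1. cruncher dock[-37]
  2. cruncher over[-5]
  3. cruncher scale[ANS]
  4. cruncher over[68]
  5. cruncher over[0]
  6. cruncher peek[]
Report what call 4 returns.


Answer: 1369/1700

Derivation:
% 1. cruncher dock(x=-37) -> 37
% 2. cruncher over(x=-5) -> -37/5
% 3. cruncher scale(x=ANS) -> 1369/25
% 4. cruncher over(x=68) -> 1369/1700
% 5. cruncher over(x=0) -> ToolError: division by zero
% 6. cruncher peek() -> 1369/1700


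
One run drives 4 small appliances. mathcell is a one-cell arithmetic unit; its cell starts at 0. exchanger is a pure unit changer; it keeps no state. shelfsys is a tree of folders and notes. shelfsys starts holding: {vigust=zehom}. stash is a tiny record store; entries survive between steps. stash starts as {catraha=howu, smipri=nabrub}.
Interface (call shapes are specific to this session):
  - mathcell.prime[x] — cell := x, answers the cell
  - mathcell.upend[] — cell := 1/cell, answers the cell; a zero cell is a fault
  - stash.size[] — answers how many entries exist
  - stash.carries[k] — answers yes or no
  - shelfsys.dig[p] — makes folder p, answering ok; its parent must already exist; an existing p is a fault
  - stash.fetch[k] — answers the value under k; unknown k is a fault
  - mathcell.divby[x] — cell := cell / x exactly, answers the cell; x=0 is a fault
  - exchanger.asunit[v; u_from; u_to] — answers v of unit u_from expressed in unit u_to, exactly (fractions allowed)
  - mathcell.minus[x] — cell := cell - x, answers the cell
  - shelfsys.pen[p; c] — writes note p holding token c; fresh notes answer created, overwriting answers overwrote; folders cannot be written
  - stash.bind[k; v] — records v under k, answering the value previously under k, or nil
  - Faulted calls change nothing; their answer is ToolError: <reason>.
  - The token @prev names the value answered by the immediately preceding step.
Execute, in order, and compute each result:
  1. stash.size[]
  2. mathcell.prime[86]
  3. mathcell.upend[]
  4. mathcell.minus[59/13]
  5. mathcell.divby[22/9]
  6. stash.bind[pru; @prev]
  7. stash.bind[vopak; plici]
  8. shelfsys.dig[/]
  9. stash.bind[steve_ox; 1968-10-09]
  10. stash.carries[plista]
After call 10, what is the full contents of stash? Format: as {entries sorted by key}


;; stash.size() ~> 2
;; mathcell.prime(x→86) ~> 86
;; mathcell.upend() ~> 1/86
;; mathcell.minus(x→59/13) ~> -5061/1118
;; mathcell.divby(x→22/9) ~> -45549/24596
;; stash.bind(k→pru, v→@prev) ~> nil
;; stash.bind(k→vopak, v→plici) ~> nil
;; shelfsys.dig(p→/) ~> ToolError: exists
;; stash.bind(k→steve_ox, v→1968-10-09) ~> nil
;; stash.carries(k→plista) ~> no

Answer: {catraha=howu, pru=-45549/24596, smipri=nabrub, steve_ox=1968-10-09, vopak=plici}


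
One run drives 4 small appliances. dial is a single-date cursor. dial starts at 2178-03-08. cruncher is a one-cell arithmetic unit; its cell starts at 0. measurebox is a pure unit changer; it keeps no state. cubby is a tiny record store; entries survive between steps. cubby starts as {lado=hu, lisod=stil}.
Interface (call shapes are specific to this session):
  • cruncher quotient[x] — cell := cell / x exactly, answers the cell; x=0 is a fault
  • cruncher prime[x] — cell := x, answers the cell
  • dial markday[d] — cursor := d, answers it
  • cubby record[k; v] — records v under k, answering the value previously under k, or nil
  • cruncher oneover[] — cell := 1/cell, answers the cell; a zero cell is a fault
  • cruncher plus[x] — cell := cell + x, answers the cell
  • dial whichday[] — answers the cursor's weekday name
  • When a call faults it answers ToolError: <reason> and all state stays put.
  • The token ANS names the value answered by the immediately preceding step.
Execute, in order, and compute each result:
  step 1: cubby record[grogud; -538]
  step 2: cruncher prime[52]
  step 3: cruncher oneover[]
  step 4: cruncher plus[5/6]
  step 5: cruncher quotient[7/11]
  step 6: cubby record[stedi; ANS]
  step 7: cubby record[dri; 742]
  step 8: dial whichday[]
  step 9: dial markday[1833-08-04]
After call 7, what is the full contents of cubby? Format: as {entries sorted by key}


Answer: {dri=742, grogud=-538, lado=hu, lisod=stil, stedi=209/156}

Derivation:
Now I run cubby record with k='grogud', v='-538': nil.
Now I run cruncher prime with x='52', and get 52.
I run cruncher oneover: 1/52.
I try cruncher plus with x='5/6': 133/156.
I use cruncher quotient with x='7/11', and see 209/156.
I run cubby record with k='stedi', v='ANS', yielding nil.
Then cubby record with k='dri', v='742', and see nil.
Then dial whichday, — result: Sunday.
Using dial markday with d='1833-08-04', — result: 1833-08-04.


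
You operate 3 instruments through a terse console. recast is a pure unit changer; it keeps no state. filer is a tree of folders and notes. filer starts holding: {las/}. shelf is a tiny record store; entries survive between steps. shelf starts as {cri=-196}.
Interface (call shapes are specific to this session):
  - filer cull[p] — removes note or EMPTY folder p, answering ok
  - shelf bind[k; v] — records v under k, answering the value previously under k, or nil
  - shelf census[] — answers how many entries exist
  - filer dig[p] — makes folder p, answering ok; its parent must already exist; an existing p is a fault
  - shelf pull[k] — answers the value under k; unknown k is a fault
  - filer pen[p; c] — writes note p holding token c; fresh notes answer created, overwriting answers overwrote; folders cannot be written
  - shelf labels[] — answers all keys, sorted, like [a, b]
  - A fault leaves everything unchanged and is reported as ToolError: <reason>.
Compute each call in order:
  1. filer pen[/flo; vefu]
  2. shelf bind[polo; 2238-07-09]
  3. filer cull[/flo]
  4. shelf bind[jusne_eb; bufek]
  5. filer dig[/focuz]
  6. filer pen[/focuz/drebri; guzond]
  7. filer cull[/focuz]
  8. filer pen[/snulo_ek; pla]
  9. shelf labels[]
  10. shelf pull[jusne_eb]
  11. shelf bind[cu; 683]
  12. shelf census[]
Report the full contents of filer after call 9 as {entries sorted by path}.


·→ filer pen(p=/flo, c=vefu)
·← created
·→ shelf bind(k=polo, v=2238-07-09)
·← nil
·→ filer cull(p=/flo)
·← ok
·→ shelf bind(k=jusne_eb, v=bufek)
·← nil
·→ filer dig(p=/focuz)
·← ok
·→ filer pen(p=/focuz/drebri, c=guzond)
·← created
·→ filer cull(p=/focuz)
·← ToolError: not empty
·→ filer pen(p=/snulo_ek, c=pla)
·← created
·→ shelf labels()
·← [cri, jusne_eb, polo]
·→ shelf pull(k=jusne_eb)
·← bufek
·→ shelf bind(k=cu, v=683)
·← nil
·→ shelf census()
·← 4

Answer: {focuz/, focuz/drebri=guzond, las/, snulo_ek=pla}


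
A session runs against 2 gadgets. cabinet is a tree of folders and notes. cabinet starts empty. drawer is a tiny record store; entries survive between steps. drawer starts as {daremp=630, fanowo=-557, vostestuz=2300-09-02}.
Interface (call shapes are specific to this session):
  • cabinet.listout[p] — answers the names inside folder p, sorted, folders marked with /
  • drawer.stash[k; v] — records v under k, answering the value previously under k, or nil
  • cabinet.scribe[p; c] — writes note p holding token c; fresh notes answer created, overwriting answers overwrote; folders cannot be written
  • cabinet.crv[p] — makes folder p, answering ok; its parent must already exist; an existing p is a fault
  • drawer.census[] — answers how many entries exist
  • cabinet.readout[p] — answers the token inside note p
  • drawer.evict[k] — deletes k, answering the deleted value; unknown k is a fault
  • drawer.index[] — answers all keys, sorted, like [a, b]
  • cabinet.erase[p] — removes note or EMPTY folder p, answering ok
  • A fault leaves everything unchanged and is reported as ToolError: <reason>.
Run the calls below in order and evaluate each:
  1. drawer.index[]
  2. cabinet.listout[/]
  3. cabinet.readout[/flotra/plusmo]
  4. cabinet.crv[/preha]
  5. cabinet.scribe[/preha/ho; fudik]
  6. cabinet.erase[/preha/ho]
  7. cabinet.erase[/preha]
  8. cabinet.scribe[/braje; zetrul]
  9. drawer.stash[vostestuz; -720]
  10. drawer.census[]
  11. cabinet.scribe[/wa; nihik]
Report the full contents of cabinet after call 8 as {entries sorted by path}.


Invoking drawer.index(), → [daremp, fanowo, vostestuz].
Calling cabinet.listout on p: /, yielding [].
I invoke cabinet.readout on p: /flotra/plusmo, and see ToolError: not found.
I try cabinet.crv on p: /preha, yielding ok.
Using cabinet.scribe on p: /preha/ho, c: fudik, and get created.
Then cabinet.erase on p: /preha/ho, yielding ok.
I use cabinet.erase on p: /preha: ok.
Next I call cabinet.scribe on p: /braje, c: zetrul: created.
Now I run drawer.stash on k: vostestuz, v: -720, and observe 2300-09-02.
I use drawer.census, yielding 3.
Invoking cabinet.scribe on p: /wa, c: nihik, and observe created.

Answer: {braje=zetrul}


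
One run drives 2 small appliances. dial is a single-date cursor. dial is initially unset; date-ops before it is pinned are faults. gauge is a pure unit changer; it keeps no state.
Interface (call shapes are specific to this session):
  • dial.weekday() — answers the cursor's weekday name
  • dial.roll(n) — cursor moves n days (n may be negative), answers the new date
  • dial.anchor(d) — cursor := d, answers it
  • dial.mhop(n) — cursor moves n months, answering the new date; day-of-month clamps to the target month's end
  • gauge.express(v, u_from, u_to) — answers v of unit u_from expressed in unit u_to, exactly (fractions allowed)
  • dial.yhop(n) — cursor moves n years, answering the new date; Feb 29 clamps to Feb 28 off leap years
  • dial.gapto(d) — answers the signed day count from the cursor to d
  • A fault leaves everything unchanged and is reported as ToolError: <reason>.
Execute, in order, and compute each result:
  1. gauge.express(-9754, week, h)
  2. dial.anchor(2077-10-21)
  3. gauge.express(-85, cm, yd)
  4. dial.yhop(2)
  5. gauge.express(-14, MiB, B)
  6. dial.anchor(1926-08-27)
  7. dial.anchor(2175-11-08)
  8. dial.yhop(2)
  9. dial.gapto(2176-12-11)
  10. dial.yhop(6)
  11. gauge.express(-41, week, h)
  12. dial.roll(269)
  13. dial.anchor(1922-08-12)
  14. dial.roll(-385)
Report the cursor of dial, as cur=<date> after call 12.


% express v='-9754' u_from='week' u_to='h'
:: -1638672
% anchor d='2077-10-21'
:: 2077-10-21
% express v='-85' u_from='cm' u_to='yd'
:: -2125/2286
% yhop n='2'
:: 2079-10-21
% express v='-14' u_from='MiB' u_to='B'
:: -14680064
% anchor d='1926-08-27'
:: 1926-08-27
% anchor d='2175-11-08'
:: 2175-11-08
% yhop n='2'
:: 2177-11-08
% gapto d='2176-12-11'
:: -332
% yhop n='6'
:: 2183-11-08
% express v='-41' u_from='week' u_to='h'
:: -6888
% roll n='269'
:: 2184-08-03
% anchor d='1922-08-12'
:: 1922-08-12
% roll n='-385'
:: 1921-07-23

Answer: cur=2184-08-03


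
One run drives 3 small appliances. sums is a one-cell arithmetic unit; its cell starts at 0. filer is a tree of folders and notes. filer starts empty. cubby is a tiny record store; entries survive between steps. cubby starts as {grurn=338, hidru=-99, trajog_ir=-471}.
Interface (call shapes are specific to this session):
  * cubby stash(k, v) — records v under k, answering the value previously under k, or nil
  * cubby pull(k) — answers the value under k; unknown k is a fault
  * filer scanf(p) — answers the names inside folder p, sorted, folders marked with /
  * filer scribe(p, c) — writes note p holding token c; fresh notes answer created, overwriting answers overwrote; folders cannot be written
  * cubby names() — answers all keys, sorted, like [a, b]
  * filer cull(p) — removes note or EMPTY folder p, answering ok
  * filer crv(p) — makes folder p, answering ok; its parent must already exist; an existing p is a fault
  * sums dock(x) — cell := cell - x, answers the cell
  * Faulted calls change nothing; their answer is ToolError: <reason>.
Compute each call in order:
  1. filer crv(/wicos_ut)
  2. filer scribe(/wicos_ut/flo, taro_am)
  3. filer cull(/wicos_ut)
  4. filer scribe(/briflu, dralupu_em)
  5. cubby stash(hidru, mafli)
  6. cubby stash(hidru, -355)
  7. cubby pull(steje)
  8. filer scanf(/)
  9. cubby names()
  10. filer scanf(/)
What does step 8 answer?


~$ filer crv p→/wicos_ut
:: ok
~$ filer scribe p→/wicos_ut/flo c→taro_am
:: created
~$ filer cull p→/wicos_ut
:: ToolError: not empty
~$ filer scribe p→/briflu c→dralupu_em
:: created
~$ cubby stash k→hidru v→mafli
:: -99
~$ cubby stash k→hidru v→-355
:: mafli
~$ cubby pull k→steje
:: ToolError: no such key steje
~$ filer scanf p→/
:: [briflu, wicos_ut/]
~$ cubby names
:: [grurn, hidru, trajog_ir]
~$ filer scanf p→/
:: [briflu, wicos_ut/]

Answer: [briflu, wicos_ut/]


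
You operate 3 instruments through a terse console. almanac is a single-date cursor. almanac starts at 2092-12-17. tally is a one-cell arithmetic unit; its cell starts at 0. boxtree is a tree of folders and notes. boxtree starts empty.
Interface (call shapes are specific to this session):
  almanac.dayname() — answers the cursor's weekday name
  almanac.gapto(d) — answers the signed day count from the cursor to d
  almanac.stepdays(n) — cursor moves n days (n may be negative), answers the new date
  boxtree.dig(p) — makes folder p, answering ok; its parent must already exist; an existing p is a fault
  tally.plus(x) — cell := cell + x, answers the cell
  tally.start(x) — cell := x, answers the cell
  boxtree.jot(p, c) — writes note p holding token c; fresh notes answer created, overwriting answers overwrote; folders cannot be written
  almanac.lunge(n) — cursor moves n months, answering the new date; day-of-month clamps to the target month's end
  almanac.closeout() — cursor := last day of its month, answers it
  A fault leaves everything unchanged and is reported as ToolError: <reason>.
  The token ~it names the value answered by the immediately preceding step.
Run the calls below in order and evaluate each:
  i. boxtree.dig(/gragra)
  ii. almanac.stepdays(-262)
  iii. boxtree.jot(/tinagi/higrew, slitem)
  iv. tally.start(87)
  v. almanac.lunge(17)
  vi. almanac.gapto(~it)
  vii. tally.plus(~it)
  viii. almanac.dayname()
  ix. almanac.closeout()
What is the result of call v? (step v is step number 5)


Answer: 2093-08-30

Derivation:
Do: boxtree.dig[p=/gragra]
See: ok
Do: almanac.stepdays[n=-262]
See: 2092-03-30
Do: boxtree.jot[p=/tinagi/higrew; c=slitem]
See: ToolError: no parent
Do: tally.start[x=87]
See: 87
Do: almanac.lunge[n=17]
See: 2093-08-30
Do: almanac.gapto[d=~it]
See: 0
Do: tally.plus[x=~it]
See: 87
Do: almanac.dayname[]
See: Sunday
Do: almanac.closeout[]
See: 2093-08-31
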